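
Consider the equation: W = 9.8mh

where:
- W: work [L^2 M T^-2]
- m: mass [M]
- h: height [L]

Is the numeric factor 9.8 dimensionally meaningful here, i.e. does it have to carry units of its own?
Yes

W has dimensions [L^2 M T^-2], while mh alone has dimensions [L M]. For the equation to balance, the factor 9.8 must carry dimensions [L T^-2] — it is a dimensional constant (a numerical value of a physical quantity with its units suppressed), not a pure number.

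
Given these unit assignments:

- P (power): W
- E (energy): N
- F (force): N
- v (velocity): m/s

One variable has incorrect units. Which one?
E

The variable E (energy) should have units J, not N.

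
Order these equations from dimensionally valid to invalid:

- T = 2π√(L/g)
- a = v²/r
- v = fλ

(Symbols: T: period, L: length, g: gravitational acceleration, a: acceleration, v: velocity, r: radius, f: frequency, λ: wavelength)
Dimensionally correct: T = 2π√(L/g), a = v²/r, v = fλ
Dimensionally incorrect: none
Ordered (correct first, then incorrect): T = 2π√(L/g), a = v²/r, v = fλ

- T = 2π√(L/g): LHS [T], RHS [T] → correct ✓
- a = v²/r: LHS [L T^-2], RHS [L T^-2] → correct ✓
- v = fλ: LHS [L T^-1], RHS [L T^-1] → correct ✓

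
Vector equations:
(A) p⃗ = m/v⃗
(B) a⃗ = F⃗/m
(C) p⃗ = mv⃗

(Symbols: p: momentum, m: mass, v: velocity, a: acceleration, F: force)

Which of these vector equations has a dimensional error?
(A) p⃗ = m/v⃗

(A) p⃗ = m/v⃗: LHS [L M T^-1], RHS [L^-1 M T] ✗ — momentum is mass times velocity; should be mv⃗ (and division by a vector is undefined)
(B) a⃗ = F⃗/m: LHS [L T^-2], RHS [L T^-2] ✓ — force (vector) divided by mass (scalar)
(C) p⃗ = mv⃗: LHS [L M T^-1], RHS [L M T^-1] ✓ — mass (scalar) times velocity (vector)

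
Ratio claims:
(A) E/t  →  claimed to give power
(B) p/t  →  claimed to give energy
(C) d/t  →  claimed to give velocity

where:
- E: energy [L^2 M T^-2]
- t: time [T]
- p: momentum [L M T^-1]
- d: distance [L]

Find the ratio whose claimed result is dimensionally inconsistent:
(B) p/t does not give energy

(A) E/t: [L^2 M T^-3] = power [L^2 M T^-3] ✓
(B) p/t: [L M T^-2] ≠ energy [L^2 M T^-2] ✗
(C) d/t: [L T^-1] = velocity [L T^-1] ✓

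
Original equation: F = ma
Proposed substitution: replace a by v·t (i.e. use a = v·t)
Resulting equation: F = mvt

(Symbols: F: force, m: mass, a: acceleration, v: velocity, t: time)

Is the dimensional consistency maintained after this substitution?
No

[a] = [L T^-2] and [v·t] = [L]. These differ, so the substitution replaces a quantity by one of different dimensions and the result F = mvt has LHS [L M T^-2] vs RHS [L M] — inconsistent.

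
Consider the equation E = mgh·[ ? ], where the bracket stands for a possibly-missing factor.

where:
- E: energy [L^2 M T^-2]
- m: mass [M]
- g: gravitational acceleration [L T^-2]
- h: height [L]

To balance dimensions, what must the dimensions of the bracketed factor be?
Nothing is missing — the bracketed factor must be dimensionless.

E has dimensions [L^2 M T^-2] and mgh already has dimensions [L^2 M T^-2], so E = mgh is dimensionally complete.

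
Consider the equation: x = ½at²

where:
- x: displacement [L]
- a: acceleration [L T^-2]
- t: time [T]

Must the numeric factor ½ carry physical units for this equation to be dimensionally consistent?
No

x has dimensions [L] and at² already has dimensions [L], so the equation balances without ½ contributing any dimensions. ½ is a pure (dimensionless) number; changing or removing it would not affect dimensional consistency.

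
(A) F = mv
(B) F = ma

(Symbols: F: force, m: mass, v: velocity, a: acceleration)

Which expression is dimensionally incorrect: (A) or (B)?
(A)

(A) F = mv: LHS [L M T^-2], RHS [L M T^-1] ✗
(B) F = ma: LHS [L M T^-2], RHS [L M T^-2] ✓

Expression (A) F = mv is dimensionally incorrect.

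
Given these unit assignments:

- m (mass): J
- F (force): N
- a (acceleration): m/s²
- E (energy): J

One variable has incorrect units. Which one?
m

The variable m (mass) should have units kg, not J.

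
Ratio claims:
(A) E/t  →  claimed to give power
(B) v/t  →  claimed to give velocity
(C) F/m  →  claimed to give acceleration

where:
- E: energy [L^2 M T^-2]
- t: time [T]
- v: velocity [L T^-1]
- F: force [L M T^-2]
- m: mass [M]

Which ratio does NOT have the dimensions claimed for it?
(B) v/t does not give velocity

(A) E/t: [L^2 M T^-3] = power [L^2 M T^-3] ✓
(B) v/t: [L T^-2] ≠ velocity [L T^-1] ✗
(C) F/m: [L T^-2] = acceleration [L T^-2] ✓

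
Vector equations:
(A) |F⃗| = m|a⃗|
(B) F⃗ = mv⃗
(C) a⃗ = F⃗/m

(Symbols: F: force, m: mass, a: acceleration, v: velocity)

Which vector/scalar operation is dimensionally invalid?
(B) F⃗ = mv⃗

(A) |F⃗| = m|a⃗|: LHS [L M T^-2], RHS [L M T^-2] ✓ — magnitudes of vectors are scalars
(B) F⃗ = mv⃗: LHS [L M T^-2], RHS [L M T^-1] ✗ — mass times velocity is momentum, not force; should be ma⃗
(C) a⃗ = F⃗/m: LHS [L T^-2], RHS [L T^-2] ✓ — force (vector) divided by mass (scalar)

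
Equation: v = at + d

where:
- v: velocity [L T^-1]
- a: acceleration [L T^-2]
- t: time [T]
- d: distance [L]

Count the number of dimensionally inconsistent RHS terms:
1

LHS v: [L T^-1]
- at: [L T^-1] ✓
- d: [L] ✗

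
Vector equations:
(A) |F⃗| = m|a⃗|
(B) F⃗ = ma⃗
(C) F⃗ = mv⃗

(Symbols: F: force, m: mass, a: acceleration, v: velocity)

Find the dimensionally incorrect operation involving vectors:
(C) F⃗ = mv⃗

(A) |F⃗| = m|a⃗|: LHS [L M T^-2], RHS [L M T^-2] ✓ — magnitudes of vectors are scalars
(B) F⃗ = ma⃗: LHS [L M T^-2], RHS [L M T^-2] ✓ — Force and acceleration are vectors, mass is a scalar
(C) F⃗ = mv⃗: LHS [L M T^-2], RHS [L M T^-1] ✗ — mass times velocity is momentum, not force; should be ma⃗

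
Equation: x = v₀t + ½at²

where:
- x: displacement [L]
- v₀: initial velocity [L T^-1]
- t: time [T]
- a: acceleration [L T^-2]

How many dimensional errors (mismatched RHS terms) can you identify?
0

LHS x: [L]
- v₀t: [L] ✓
- ½at²: [L] ✓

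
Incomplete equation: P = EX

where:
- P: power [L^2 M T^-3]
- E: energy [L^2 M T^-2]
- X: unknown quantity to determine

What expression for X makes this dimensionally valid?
X = f (inverse time / frequency (1/t)), dimensions [T^-1]

P has dimensions [L^2 M T^-3]; the rest of the RHS (E) has dimensions [L^2 M T^-2].
So X must have dimensions [T^-1] — X = f (inverse time / frequency (1/t)).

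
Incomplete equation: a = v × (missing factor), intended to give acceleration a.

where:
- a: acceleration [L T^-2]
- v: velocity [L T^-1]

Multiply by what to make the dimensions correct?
1/t (inverse time), dimensions [T^-1]

a has dimensions [L T^-2] and v has dimensions [L T^-1].
The missing factor must have dimensions [L T^-2] / [L T^-1] = [T^-1], i.e. inverse time (1/t).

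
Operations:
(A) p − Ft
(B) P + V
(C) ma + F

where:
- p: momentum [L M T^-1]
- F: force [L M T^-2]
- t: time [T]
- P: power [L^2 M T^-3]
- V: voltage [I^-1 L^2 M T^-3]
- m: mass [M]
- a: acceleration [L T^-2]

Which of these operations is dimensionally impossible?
(B) P + V

(A) p − Ft: p [L M T^-1] and Ft [L M T^-1] — same dimensions ✓
(B) P + V: P [L^2 M T^-3] and V [I^-1 L^2 M T^-3] — different dimensions cannot be added/subtracted ✗
(C) ma + F: ma [L M T^-2] and F [L M T^-2] — same dimensions ✓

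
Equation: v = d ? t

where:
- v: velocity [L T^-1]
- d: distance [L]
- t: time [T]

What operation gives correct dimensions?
division (÷): v = d ÷ t

v [L T^-1]; d [L]; t [T].
d × t → [L T] ✗
d ÷ t → [L T^-1] ✓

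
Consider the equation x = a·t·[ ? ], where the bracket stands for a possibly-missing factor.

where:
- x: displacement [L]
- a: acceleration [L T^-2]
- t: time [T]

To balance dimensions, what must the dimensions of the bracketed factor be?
[T] — time (e.g. t)

x has dimensions [L]; a·t has dimensions [L T^-1].
The bracketed factor must supply [L] / [L T^-1] = [T].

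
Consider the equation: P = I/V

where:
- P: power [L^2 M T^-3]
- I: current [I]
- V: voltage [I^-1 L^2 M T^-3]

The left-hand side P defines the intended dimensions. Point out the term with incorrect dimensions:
The right-hand side term I/V

P has dimensions [L^2 M T^-3], but I/V has dimensions [I^2 L^-2 M^-1 T^3], so the term I/V is dimensionally wrong for P.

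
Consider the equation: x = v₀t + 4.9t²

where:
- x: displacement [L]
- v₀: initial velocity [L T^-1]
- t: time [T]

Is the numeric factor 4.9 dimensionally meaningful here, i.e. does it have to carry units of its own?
Yes

x has dimensions [L], while t² alone has dimensions [T^2]. For the equation to balance, the factor 4.9 must carry dimensions [L T^-2] — it is a dimensional constant (a numerical value of a physical quantity with its units suppressed), not a pure number.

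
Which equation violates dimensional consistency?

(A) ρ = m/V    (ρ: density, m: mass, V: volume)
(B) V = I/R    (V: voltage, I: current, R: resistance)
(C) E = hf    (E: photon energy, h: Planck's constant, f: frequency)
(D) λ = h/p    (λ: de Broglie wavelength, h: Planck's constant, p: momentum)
(B) V = I/R

The equation (B) V = I/R is dimensionally incorrect.

LHS (V): [I^-1 L^2 M T^-3]
RHS (I/R): [I^3 L^-2 M^-1 T^3] ✗

The dimensions do not match. The other three equations balance.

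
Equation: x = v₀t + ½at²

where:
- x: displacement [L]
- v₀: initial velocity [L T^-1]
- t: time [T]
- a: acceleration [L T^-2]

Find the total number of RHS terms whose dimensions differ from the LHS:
0

LHS x: [L]
- v₀t: [L] ✓
- ½at²: [L] ✓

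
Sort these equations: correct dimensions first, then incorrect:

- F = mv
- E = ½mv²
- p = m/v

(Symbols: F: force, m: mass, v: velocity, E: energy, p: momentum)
Dimensionally correct: E = ½mv²
Dimensionally incorrect: F = mv, p = m/v
Ordered (correct first, then incorrect): E = ½mv², F = mv, p = m/v

- F = mv: LHS [L M T^-2], RHS [L M T^-1] → incorrect ✗
- E = ½mv²: LHS [L^2 M T^-2], RHS [L^2 M T^-2] → correct ✓
- p = m/v: LHS [L M T^-1], RHS [L^-1 M T] → incorrect ✗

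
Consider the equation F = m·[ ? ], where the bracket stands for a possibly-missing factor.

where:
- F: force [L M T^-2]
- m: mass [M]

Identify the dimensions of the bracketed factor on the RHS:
[L T^-2] — acceleration (e.g. a)

F has dimensions [L M T^-2]; m has dimensions [M].
The bracketed factor must supply [L M T^-2] / [M] = [L T^-2].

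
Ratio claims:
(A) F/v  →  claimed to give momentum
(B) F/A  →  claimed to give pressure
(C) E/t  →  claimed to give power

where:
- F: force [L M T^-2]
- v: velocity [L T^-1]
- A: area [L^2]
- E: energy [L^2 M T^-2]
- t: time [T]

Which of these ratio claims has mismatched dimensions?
(A) F/v does not give momentum

(A) F/v: [M T^-1] ≠ momentum [L M T^-1] ✗
(B) F/A: [L^-1 M T^-2] = pressure [L^-1 M T^-2] ✓
(C) E/t: [L^2 M T^-3] = power [L^2 M T^-3] ✓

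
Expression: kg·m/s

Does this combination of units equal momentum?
Yes

The expression kg·m/s has dimensions [L M T^-1], which is exactly momentum [L M T^-1].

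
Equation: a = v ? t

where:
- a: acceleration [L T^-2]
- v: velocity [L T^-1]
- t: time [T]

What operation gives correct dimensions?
division (÷): a = v ÷ t

a [L T^-2]; v [L T^-1]; t [T].
v × t → [L] ✗
v ÷ t → [L T^-2] ✓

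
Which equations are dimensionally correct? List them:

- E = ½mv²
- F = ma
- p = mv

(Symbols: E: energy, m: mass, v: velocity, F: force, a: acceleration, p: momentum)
Dimensionally correct: E = ½mv², F = ma, p = mv
Dimensionally incorrect: none
Ordered (correct first, then incorrect): E = ½mv², F = ma, p = mv

- E = ½mv²: LHS [L^2 M T^-2], RHS [L^2 M T^-2] → correct ✓
- F = ma: LHS [L M T^-2], RHS [L M T^-2] → correct ✓
- p = mv: LHS [L M T^-1], RHS [L M T^-1] → correct ✓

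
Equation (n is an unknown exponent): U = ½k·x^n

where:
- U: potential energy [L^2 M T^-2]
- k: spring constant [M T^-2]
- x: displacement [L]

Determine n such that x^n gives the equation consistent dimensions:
n = 2

U has dimensions [L^2 M T^-2]; x has dimensions [L].
The rest of the RHS has dimensions [M T^-2], so x^n must supply [L^2].
With n = 2: ½k·x^2 has dimensions [L^2 M T^-2], matching the LHS ✓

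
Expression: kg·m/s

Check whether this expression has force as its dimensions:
No

The expression kg·m/s has dimensions [L M T^-1], but force has dimensions [L M T^-2].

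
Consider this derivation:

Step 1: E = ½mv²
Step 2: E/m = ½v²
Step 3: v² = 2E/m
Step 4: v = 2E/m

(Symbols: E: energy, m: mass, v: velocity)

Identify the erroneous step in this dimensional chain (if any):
Step 4

Step 1: E = ½mv² → LHS [L^2 M T^-2], RHS [L^2 M T^-2] ✓
Step 2: E/m = ½v² → LHS [L^2 T^-2], RHS [L^2 T^-2] ✓
Step 3: v² = 2E/m → LHS [L^2 T^-2], RHS [L^2 T^-2] ✓
Step 4: v = 2E/m → LHS [L T^-1], RHS [L^2 T^-2] ✗

The first dimensional inconsistency appears in step 4: v = 2E/m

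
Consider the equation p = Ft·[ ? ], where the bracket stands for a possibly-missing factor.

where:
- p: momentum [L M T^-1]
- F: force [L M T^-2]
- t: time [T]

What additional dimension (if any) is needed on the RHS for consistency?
Nothing is missing — the bracketed factor must be dimensionless.

p has dimensions [L M T^-1] and Ft already has dimensions [L M T^-1], so p = Ft is dimensionally complete.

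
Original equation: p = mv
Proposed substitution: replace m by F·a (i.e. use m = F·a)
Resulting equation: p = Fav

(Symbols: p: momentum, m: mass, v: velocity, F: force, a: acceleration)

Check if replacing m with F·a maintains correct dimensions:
No

[m] = [M] and [F·a] = [L^2 M T^-4]. These differ, so the substitution replaces a quantity by one of different dimensions and the result p = Fav has LHS [L M T^-1] vs RHS [L^3 M T^-5] — inconsistent.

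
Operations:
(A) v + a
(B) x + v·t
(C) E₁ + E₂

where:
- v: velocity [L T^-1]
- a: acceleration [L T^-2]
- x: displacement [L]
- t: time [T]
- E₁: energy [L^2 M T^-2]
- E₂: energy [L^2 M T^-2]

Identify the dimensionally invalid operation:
(A) v + a

(A) v + a: v [L T^-1] and a [L T^-2] — different dimensions cannot be added/subtracted ✗
(B) x + v·t: x [L] and v·t [L] — same dimensions ✓
(C) E₁ + E₂: E₁ [L^2 M T^-2] and E₂ [L^2 M T^-2] — same dimensions ✓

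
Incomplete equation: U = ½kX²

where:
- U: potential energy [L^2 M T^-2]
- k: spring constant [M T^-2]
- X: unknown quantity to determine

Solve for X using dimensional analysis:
X = x (displacement), dimensions [L]

U has dimensions [L^2 M T^-2]; the rest of the RHS (½k) has dimensions [M T^-2].
So X² must have dimensions [L^2], i.e. X has dimensions [L] — X = x (displacement).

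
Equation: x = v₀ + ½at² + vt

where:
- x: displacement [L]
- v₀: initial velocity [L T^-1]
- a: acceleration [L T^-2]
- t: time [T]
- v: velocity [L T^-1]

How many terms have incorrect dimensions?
1

LHS x: [L]
- v₀: [L T^-1] ✗
- ½at²: [L] ✓
- vt: [L] ✓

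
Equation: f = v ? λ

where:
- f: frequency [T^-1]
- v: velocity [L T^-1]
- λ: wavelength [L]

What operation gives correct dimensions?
division (÷): f = v ÷ λ

f [T^-1]; v [L T^-1]; λ [L].
v × λ → [L^2 T^-1] ✗
v ÷ λ → [T^-1] ✓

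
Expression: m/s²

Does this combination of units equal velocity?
No

The expression m/s² has dimensions [L T^-2], but velocity has dimensions [L T^-1].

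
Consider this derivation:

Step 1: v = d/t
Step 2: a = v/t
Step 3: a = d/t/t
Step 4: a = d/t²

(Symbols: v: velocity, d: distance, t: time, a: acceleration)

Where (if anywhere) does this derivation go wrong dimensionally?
No step introduces an error — all steps are dimensionally consistent.

Step 1: v = d/t → LHS [L T^-1], RHS [L T^-1] ✓
Step 2: a = v/t → LHS [L T^-2], RHS [L T^-2] ✓
Step 3: a = d/t/t → LHS [L T^-2], RHS [L T^-2] ✓
Step 4: a = d/t² → LHS [L T^-2], RHS [L T^-2] ✓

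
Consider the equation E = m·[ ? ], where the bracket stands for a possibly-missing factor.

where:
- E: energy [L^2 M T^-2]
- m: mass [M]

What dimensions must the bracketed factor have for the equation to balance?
[L^2 T^-2] — velocity squared (e.g. v²)

E has dimensions [L^2 M T^-2]; m has dimensions [M].
The bracketed factor must supply [L^2 M T^-2] / [M] = [L^2 T^-2].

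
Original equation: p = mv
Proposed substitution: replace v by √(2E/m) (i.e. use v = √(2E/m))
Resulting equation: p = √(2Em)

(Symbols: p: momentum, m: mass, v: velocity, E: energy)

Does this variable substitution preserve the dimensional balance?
Yes

[v] = [L T^-1] and [√(2E/m)] = [L T^-1]. These match, so the substitution replaces a quantity by one of the same dimensions and the result p = √(2Em) has LHS [L M T^-1] vs RHS [L M T^-1] — still consistent.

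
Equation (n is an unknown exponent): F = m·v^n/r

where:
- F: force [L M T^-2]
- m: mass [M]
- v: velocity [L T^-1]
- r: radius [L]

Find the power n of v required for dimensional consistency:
n = 2

F has dimensions [L M T^-2]; v has dimensions [L T^-1].
The rest of the RHS has dimensions [L^-1 M], so v^n must supply [L^2 T^-2].
With n = 2: m·v^2/r has dimensions [L M T^-2], matching the LHS ✓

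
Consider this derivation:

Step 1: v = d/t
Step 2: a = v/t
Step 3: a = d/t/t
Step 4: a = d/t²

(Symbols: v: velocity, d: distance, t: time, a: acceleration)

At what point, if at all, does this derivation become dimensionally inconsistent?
No step introduces an error — all steps are dimensionally consistent.

Step 1: v = d/t → LHS [L T^-1], RHS [L T^-1] ✓
Step 2: a = v/t → LHS [L T^-2], RHS [L T^-2] ✓
Step 3: a = d/t/t → LHS [L T^-2], RHS [L T^-2] ✓
Step 4: a = d/t² → LHS [L T^-2], RHS [L T^-2] ✓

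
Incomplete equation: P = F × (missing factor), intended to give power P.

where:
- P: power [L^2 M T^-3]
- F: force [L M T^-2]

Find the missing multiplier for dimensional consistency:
v (velocity), dimensions [L T^-1]

P has dimensions [L^2 M T^-3] and F has dimensions [L M T^-2].
The missing factor must have dimensions [L^2 M T^-3] / [L M T^-2] = [L T^-1], i.e. velocity (v).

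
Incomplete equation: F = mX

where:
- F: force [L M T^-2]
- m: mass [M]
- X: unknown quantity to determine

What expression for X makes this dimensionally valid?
X = a (acceleration), dimensions [L T^-2]

F has dimensions [L M T^-2]; the rest of the RHS (m) has dimensions [M].
So X must have dimensions [L T^-2] — X = a (acceleration).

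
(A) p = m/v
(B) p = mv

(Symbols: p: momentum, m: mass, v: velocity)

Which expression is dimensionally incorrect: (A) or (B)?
(A)

(A) p = m/v: LHS [L M T^-1], RHS [L^-1 M T] ✗
(B) p = mv: LHS [L M T^-1], RHS [L M T^-1] ✓

Expression (A) p = m/v is dimensionally incorrect.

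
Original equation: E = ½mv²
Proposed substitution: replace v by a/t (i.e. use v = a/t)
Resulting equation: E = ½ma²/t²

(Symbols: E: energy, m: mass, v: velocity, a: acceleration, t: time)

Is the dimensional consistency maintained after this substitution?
No

[v] = [L T^-1] and [a/t] = [L T^-3]. These differ, so the substitution replaces a quantity by one of different dimensions and the result E = ½ma²/t² has LHS [L^2 M T^-2] vs RHS [L^2 M T^-6] — inconsistent.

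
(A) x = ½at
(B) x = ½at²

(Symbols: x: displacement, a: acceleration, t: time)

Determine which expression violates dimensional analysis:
(A)

(A) x = ½at: LHS [L], RHS [L T^-1] ✗
(B) x = ½at²: LHS [L], RHS [L] ✓

Expression (A) x = ½at is dimensionally incorrect.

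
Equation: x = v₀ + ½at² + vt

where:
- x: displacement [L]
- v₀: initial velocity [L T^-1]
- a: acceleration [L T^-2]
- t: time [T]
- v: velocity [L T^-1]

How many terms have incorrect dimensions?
1

LHS x: [L]
- v₀: [L T^-1] ✗
- ½at²: [L] ✓
- vt: [L] ✓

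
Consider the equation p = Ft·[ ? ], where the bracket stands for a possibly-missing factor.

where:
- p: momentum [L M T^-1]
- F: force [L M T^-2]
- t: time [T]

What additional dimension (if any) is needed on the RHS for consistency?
Nothing is missing — the bracketed factor must be dimensionless.

p has dimensions [L M T^-1] and Ft already has dimensions [L M T^-1], so p = Ft is dimensionally complete.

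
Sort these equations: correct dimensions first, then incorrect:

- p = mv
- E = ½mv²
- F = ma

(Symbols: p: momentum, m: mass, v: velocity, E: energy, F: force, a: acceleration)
Dimensionally correct: p = mv, E = ½mv², F = ma
Dimensionally incorrect: none
Ordered (correct first, then incorrect): p = mv, E = ½mv², F = ma

- p = mv: LHS [L M T^-1], RHS [L M T^-1] → correct ✓
- E = ½mv²: LHS [L^2 M T^-2], RHS [L^2 M T^-2] → correct ✓
- F = ma: LHS [L M T^-2], RHS [L M T^-2] → correct ✓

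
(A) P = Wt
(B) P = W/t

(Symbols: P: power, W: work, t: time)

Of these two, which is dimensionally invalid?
(A)

(A) P = Wt: LHS [L^2 M T^-3], RHS [L^2 M T^-1] ✗
(B) P = W/t: LHS [L^2 M T^-3], RHS [L^2 M T^-3] ✓

Expression (A) P = Wt is dimensionally incorrect.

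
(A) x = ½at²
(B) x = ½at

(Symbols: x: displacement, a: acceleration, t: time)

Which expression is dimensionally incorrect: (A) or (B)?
(B)

(A) x = ½at²: LHS [L], RHS [L] ✓
(B) x = ½at: LHS [L], RHS [L T^-1] ✗

Expression (B) x = ½at is dimensionally incorrect.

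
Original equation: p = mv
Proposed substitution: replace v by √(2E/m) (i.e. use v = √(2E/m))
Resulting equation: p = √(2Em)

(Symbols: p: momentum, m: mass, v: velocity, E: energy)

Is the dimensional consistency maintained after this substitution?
Yes

[v] = [L T^-1] and [√(2E/m)] = [L T^-1]. These match, so the substitution replaces a quantity by one of the same dimensions and the result p = √(2Em) has LHS [L M T^-1] vs RHS [L M T^-1] — still consistent.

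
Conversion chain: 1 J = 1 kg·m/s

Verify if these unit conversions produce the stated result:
The chain is incorrect (it contains an error).

Incorrect: Joule is kg·m²/s², not kg·m/s (that is momentum)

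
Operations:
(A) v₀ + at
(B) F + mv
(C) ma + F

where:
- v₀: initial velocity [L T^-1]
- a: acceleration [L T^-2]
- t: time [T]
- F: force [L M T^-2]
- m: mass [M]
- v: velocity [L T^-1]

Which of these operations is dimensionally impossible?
(B) F + mv

(A) v₀ + at: v₀ [L T^-1] and at [L T^-1] — same dimensions ✓
(B) F + mv: F [L M T^-2] and mv [L M T^-1] — different dimensions cannot be added/subtracted ✗
(C) ma + F: ma [L M T^-2] and F [L M T^-2] — same dimensions ✓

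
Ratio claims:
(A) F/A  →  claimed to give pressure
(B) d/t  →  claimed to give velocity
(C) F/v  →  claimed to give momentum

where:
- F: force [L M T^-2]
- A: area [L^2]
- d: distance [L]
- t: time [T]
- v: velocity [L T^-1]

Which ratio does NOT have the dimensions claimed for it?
(C) F/v does not give momentum

(A) F/A: [L^-1 M T^-2] = pressure [L^-1 M T^-2] ✓
(B) d/t: [L T^-1] = velocity [L T^-1] ✓
(C) F/v: [M T^-1] ≠ momentum [L M T^-1] ✗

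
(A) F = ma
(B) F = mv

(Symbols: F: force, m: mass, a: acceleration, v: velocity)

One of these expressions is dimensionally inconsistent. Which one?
(B)

(A) F = ma: LHS [L M T^-2], RHS [L M T^-2] ✓
(B) F = mv: LHS [L M T^-2], RHS [L M T^-1] ✗

Expression (B) F = mv is dimensionally incorrect.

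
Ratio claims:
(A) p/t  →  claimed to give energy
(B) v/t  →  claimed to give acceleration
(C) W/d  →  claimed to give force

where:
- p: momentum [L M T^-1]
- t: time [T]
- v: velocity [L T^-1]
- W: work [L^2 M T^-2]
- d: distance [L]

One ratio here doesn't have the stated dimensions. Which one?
(A) p/t does not give energy

(A) p/t: [L M T^-2] ≠ energy [L^2 M T^-2] ✗
(B) v/t: [L T^-2] = acceleration [L T^-2] ✓
(C) W/d: [L M T^-2] = force [L M T^-2] ✓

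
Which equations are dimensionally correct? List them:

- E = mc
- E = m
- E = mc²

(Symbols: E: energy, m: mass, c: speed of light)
Dimensionally correct: E = mc²
Dimensionally incorrect: E = mc, E = m
Ordered (correct first, then incorrect): E = mc², E = mc, E = m

- E = mc: LHS [L^2 M T^-2], RHS [L M T^-1] → incorrect ✗
- E = m: LHS [L^2 M T^-2], RHS [M] → incorrect ✗
- E = mc²: LHS [L^2 M T^-2], RHS [L^2 M T^-2] → correct ✓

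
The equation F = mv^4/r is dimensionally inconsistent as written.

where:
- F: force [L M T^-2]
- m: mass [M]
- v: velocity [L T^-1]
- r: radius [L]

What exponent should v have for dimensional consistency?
The exponent of v should be 2: F = mv^2/r

The LHS F has dimensions [L M T^-2]; v has dimensions [L T^-1].
As written, the RHS mv^4/r (exponent 4 on v) has dimensions [L^3 M T^-4], which does not match.
With exponent 2, the RHS mv^2/r has dimensions [L M T^-2], matching the LHS.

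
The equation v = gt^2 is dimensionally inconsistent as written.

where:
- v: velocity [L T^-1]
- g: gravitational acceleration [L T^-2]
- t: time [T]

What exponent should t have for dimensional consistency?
The exponent of t should be 1: v = gt

The LHS v has dimensions [L T^-1]; t has dimensions [T].
As written, the RHS gt^2 (exponent 2 on t) has dimensions [L], which does not match.
With exponent 1, the RHS gt has dimensions [L T^-1], matching the LHS.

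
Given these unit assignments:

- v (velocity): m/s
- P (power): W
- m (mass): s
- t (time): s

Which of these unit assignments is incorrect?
m

The variable m (mass) should have units kg, not s.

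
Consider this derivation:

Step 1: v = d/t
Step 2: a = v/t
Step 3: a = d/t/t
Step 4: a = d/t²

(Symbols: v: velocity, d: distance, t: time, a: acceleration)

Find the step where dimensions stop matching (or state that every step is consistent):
No step introduces an error — all steps are dimensionally consistent.

Step 1: v = d/t → LHS [L T^-1], RHS [L T^-1] ✓
Step 2: a = v/t → LHS [L T^-2], RHS [L T^-2] ✓
Step 3: a = d/t/t → LHS [L T^-2], RHS [L T^-2] ✓
Step 4: a = d/t² → LHS [L T^-2], RHS [L T^-2] ✓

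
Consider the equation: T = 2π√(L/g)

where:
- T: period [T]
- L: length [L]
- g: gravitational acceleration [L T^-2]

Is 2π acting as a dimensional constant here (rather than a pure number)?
No

T has dimensions [T] and √(L/g) already has dimensions [T], so the equation balances without 2π contributing any dimensions. 2π is a pure (dimensionless) number; changing or removing it would not affect dimensional consistency.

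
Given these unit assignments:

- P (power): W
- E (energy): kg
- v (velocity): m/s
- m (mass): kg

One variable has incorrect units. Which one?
E

The variable E (energy) should have units J, not kg.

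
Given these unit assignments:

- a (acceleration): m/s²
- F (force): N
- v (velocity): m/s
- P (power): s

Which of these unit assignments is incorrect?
P

The variable P (power) should have units W, not s.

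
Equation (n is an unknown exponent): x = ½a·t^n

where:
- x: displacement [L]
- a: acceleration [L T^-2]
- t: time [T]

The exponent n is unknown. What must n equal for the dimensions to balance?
n = 2

x has dimensions [L]; t has dimensions [T].
The rest of the RHS has dimensions [L T^-2], so t^n must supply [T^2].
With n = 2: ½a·t^2 has dimensions [L], matching the LHS ✓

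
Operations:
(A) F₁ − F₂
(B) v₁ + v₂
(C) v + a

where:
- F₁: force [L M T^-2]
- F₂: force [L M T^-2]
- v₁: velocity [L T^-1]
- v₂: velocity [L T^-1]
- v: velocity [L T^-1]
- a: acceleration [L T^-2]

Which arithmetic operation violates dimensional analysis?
(C) v + a

(A) F₁ − F₂: F₁ [L M T^-2] and F₂ [L M T^-2] — same dimensions ✓
(B) v₁ + v₂: v₁ [L T^-1] and v₂ [L T^-1] — same dimensions ✓
(C) v + a: v [L T^-1] and a [L T^-2] — different dimensions cannot be added/subtracted ✗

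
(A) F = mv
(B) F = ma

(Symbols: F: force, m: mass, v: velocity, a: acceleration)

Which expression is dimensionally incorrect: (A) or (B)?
(A)

(A) F = mv: LHS [L M T^-2], RHS [L M T^-1] ✗
(B) F = ma: LHS [L M T^-2], RHS [L M T^-2] ✓

Expression (A) F = mv is dimensionally incorrect.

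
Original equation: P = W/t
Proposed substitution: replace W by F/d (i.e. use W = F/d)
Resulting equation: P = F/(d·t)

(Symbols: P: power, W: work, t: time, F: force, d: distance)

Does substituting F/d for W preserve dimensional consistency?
No

[W] = [L^2 M T^-2] and [F/d] = [M T^-2]. These differ, so the substitution replaces a quantity by one of different dimensions and the result P = F/(d·t) has LHS [L^2 M T^-3] vs RHS [M T^-3] — inconsistent.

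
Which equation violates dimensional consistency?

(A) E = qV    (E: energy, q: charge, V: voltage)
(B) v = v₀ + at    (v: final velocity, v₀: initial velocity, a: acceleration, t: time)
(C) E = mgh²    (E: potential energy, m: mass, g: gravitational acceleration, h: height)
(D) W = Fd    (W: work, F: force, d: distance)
(C) E = mgh²

The equation (C) E = mgh² is dimensionally incorrect.

LHS (E): [L^2 M T^-2]
RHS (mgh²): [L^3 M T^-2] ✗

The dimensions do not match. The other three equations balance.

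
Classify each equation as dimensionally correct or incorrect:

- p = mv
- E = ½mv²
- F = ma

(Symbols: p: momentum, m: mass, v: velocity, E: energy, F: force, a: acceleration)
Dimensionally correct: p = mv, E = ½mv², F = ma
Dimensionally incorrect: none
Ordered (correct first, then incorrect): p = mv, E = ½mv², F = ma

- p = mv: LHS [L M T^-1], RHS [L M T^-1] → correct ✓
- E = ½mv²: LHS [L^2 M T^-2], RHS [L^2 M T^-2] → correct ✓
- F = ma: LHS [L M T^-2], RHS [L M T^-2] → correct ✓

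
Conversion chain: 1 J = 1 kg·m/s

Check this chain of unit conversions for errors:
The chain is incorrect (it contains an error).

Incorrect: Joule is kg·m²/s², not kg·m/s (that is momentum)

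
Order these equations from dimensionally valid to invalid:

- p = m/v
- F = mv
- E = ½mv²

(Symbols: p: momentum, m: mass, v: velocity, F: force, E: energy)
Dimensionally correct: E = ½mv²
Dimensionally incorrect: p = m/v, F = mv
Ordered (correct first, then incorrect): E = ½mv², p = m/v, F = mv

- p = m/v: LHS [L M T^-1], RHS [L^-1 M T] → incorrect ✗
- F = mv: LHS [L M T^-2], RHS [L M T^-1] → incorrect ✗
- E = ½mv²: LHS [L^2 M T^-2], RHS [L^2 M T^-2] → correct ✓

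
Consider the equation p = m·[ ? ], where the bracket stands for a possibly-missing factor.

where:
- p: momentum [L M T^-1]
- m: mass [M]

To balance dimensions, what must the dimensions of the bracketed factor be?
[L T^-1] — velocity (e.g. v)

p has dimensions [L M T^-1]; m has dimensions [M].
The bracketed factor must supply [L M T^-1] / [M] = [L T^-1].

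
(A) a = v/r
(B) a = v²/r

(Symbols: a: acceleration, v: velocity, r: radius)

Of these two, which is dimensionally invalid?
(A)

(A) a = v/r: LHS [L T^-2], RHS [T^-1] ✗
(B) a = v²/r: LHS [L T^-2], RHS [L T^-2] ✓

Expression (A) a = v/r is dimensionally incorrect.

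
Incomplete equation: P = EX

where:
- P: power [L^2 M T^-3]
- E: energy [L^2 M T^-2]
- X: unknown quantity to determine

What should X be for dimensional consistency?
X = f (inverse time / frequency (1/t)), dimensions [T^-1]

P has dimensions [L^2 M T^-3]; the rest of the RHS (E) has dimensions [L^2 M T^-2].
So X must have dimensions [T^-1] — X = f (inverse time / frequency (1/t)).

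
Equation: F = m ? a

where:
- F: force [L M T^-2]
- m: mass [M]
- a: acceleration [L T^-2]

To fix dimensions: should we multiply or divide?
multiplication (×): F = m × a

F [L M T^-2]; m [M]; a [L T^-2].
m × a → [L M T^-2] ✓
m ÷ a → [L^-1 M T^2] ✗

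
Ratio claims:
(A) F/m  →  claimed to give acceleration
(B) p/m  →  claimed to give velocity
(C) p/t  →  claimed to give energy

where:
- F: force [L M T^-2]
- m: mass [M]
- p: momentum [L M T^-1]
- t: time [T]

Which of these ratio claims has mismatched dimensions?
(C) p/t does not give energy

(A) F/m: [L T^-2] = acceleration [L T^-2] ✓
(B) p/m: [L T^-1] = velocity [L T^-1] ✓
(C) p/t: [L M T^-2] ≠ energy [L^2 M T^-2] ✗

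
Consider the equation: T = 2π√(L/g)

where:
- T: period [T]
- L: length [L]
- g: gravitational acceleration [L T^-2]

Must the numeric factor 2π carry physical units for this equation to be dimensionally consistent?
No

T has dimensions [T] and √(L/g) already has dimensions [T], so the equation balances without 2π contributing any dimensions. 2π is a pure (dimensionless) number; changing or removing it would not affect dimensional consistency.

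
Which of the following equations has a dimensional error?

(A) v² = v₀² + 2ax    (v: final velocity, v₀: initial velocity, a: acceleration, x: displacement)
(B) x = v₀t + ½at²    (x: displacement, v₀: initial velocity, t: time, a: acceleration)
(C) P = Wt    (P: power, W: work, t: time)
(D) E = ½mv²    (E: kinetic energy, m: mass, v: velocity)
(C) P = Wt

The equation (C) P = Wt is dimensionally incorrect.

LHS (P): [L^2 M T^-3]
RHS (Wt): [L^2 M T^-1] ✗

The dimensions do not match. The other three equations balance.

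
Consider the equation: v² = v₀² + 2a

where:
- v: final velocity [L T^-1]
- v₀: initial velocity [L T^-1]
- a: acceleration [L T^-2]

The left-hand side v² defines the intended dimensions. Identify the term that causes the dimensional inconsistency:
The term 2a

Checking each RHS term against the LHS:
- v₀²: [L^2 T^-2] — matches v² [L^2 T^-2] ✓
- 2a: [L T^-2] — does NOT match v² [L^2 T^-2] ✗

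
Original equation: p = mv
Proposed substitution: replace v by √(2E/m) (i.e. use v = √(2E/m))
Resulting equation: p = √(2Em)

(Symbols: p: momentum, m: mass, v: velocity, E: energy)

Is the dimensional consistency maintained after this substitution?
Yes

[v] = [L T^-1] and [√(2E/m)] = [L T^-1]. These match, so the substitution replaces a quantity by one of the same dimensions and the result p = √(2Em) has LHS [L M T^-1] vs RHS [L M T^-1] — still consistent.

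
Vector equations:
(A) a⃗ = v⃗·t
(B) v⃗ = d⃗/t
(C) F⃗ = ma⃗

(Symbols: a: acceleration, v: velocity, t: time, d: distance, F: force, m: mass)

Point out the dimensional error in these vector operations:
(A) a⃗ = v⃗·t

(A) a⃗ = v⃗·t: LHS [L T^-2], RHS [L] ✗ — acceleration is velocity per time; should be v⃗/t
(B) v⃗ = d⃗/t: LHS [L T^-1], RHS [L T^-1] ✓ — displacement (vector) divided by time (scalar)
(C) F⃗ = ma⃗: LHS [L M T^-2], RHS [L M T^-2] ✓ — Force and acceleration are vectors, mass is a scalar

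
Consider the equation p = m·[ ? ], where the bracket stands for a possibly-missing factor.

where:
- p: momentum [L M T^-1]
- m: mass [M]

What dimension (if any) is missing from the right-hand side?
[L T^-1] — velocity (e.g. v)

p has dimensions [L M T^-1]; m has dimensions [M].
The bracketed factor must supply [L M T^-1] / [M] = [L T^-1].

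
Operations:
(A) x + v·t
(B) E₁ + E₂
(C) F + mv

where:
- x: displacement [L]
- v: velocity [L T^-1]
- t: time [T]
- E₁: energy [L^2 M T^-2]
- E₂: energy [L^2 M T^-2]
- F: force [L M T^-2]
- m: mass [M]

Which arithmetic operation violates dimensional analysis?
(C) F + mv

(A) x + v·t: x [L] and v·t [L] — same dimensions ✓
(B) E₁ + E₂: E₁ [L^2 M T^-2] and E₂ [L^2 M T^-2] — same dimensions ✓
(C) F + mv: F [L M T^-2] and mv [L M T^-1] — different dimensions cannot be added/subtracted ✗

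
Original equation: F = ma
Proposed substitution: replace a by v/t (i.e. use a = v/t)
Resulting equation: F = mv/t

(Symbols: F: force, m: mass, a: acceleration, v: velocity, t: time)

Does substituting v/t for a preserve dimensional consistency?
Yes

[a] = [L T^-2] and [v/t] = [L T^-2]. These match, so the substitution replaces a quantity by one of the same dimensions and the result F = mv/t has LHS [L M T^-2] vs RHS [L M T^-2] — still consistent.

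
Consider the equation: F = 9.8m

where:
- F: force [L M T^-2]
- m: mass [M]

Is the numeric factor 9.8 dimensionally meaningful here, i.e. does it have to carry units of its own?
Yes

F has dimensions [L M T^-2], while m alone has dimensions [M]. For the equation to balance, the factor 9.8 must carry dimensions [L T^-2] — it is a dimensional constant (a numerical value of a physical quantity with its units suppressed), not a pure number.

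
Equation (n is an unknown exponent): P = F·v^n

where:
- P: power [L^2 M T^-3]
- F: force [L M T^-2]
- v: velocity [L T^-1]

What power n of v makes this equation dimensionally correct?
n = 1

P has dimensions [L^2 M T^-3]; v has dimensions [L T^-1].
The rest of the RHS has dimensions [L M T^-2], so v^n must supply [L T^-1].
With n = 1: F·v^1 has dimensions [L^2 M T^-3], matching the LHS ✓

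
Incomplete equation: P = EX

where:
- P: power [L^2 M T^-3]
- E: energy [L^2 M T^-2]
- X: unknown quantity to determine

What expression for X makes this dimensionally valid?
X = f (inverse time / frequency (1/t)), dimensions [T^-1]

P has dimensions [L^2 M T^-3]; the rest of the RHS (E) has dimensions [L^2 M T^-2].
So X must have dimensions [T^-1] — X = f (inverse time / frequency (1/t)).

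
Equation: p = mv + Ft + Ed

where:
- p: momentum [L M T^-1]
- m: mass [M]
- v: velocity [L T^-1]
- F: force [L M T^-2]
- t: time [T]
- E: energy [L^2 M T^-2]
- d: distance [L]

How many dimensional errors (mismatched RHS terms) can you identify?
1

LHS p: [L M T^-1]
- mv: [L M T^-1] ✓
- Ft: [L M T^-1] ✓
- Ed: [L^3 M T^-2] ✗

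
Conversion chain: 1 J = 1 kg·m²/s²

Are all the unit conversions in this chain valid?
The chain is correct (no errors).

Correct: Joule is defined as kg·m²/s²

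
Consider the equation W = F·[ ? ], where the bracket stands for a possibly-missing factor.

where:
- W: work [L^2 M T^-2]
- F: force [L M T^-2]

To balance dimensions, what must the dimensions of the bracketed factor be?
[L] — length (e.g. a distance d)

W has dimensions [L^2 M T^-2]; F has dimensions [L M T^-2].
The bracketed factor must supply [L^2 M T^-2] / [L M T^-2] = [L].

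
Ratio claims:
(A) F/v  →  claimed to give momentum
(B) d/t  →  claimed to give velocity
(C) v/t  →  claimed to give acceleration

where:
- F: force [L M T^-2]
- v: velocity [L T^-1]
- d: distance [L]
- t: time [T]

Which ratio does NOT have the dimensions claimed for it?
(A) F/v does not give momentum

(A) F/v: [M T^-1] ≠ momentum [L M T^-1] ✗
(B) d/t: [L T^-1] = velocity [L T^-1] ✓
(C) v/t: [L T^-2] = acceleration [L T^-2] ✓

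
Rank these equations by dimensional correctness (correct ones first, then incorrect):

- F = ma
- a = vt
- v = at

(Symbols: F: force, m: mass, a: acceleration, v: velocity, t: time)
Dimensionally correct: F = ma, v = at
Dimensionally incorrect: a = vt
Ordered (correct first, then incorrect): F = ma, v = at, a = vt

- F = ma: LHS [L M T^-2], RHS [L M T^-2] → correct ✓
- a = vt: LHS [L T^-2], RHS [L] → incorrect ✗
- v = at: LHS [L T^-1], RHS [L T^-1] → correct ✓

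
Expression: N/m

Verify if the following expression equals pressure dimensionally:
No

The expression N/m has dimensions [M T^-2], but pressure has dimensions [L^-1 M T^-2].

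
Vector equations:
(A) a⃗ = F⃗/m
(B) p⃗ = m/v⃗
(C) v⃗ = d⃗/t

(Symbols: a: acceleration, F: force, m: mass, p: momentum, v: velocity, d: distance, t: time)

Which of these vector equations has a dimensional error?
(B) p⃗ = m/v⃗

(A) a⃗ = F⃗/m: LHS [L T^-2], RHS [L T^-2] ✓ — force (vector) divided by mass (scalar)
(B) p⃗ = m/v⃗: LHS [L M T^-1], RHS [L^-1 M T] ✗ — momentum is mass times velocity; should be mv⃗ (and division by a vector is undefined)
(C) v⃗ = d⃗/t: LHS [L T^-1], RHS [L T^-1] ✓ — displacement (vector) divided by time (scalar)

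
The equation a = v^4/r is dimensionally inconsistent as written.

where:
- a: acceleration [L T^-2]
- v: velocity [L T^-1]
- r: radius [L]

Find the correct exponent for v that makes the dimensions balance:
The exponent of v should be 2: a = v^2/r

The LHS a has dimensions [L T^-2]; v has dimensions [L T^-1].
As written, the RHS v^4/r (exponent 4 on v) has dimensions [L^3 T^-4], which does not match.
With exponent 2, the RHS v^2/r has dimensions [L T^-2], matching the LHS.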